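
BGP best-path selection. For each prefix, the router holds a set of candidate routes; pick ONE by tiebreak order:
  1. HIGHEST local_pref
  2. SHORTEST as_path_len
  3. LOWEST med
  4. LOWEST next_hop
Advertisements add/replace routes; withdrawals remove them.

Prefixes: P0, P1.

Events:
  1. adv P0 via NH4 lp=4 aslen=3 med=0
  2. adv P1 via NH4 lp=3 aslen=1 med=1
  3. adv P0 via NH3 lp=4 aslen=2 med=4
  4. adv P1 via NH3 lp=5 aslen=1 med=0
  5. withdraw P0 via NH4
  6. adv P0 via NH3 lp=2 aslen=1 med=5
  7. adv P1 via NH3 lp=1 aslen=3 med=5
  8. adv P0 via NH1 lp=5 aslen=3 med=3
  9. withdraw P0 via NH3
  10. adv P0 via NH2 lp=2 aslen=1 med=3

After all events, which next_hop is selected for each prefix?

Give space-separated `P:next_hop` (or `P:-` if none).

Op 1: best P0=NH4 P1=-
Op 2: best P0=NH4 P1=NH4
Op 3: best P0=NH3 P1=NH4
Op 4: best P0=NH3 P1=NH3
Op 5: best P0=NH3 P1=NH3
Op 6: best P0=NH3 P1=NH3
Op 7: best P0=NH3 P1=NH4
Op 8: best P0=NH1 P1=NH4
Op 9: best P0=NH1 P1=NH4
Op 10: best P0=NH1 P1=NH4

Answer: P0:NH1 P1:NH4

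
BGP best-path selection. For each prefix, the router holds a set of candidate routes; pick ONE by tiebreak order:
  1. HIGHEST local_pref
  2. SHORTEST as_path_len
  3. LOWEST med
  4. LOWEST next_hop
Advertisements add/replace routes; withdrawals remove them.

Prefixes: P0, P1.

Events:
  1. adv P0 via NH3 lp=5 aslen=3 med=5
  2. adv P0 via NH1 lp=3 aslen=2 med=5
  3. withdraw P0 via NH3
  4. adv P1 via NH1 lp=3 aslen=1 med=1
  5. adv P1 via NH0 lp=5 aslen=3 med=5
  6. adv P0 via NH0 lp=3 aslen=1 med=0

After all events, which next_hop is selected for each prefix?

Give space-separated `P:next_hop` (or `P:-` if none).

Answer: P0:NH0 P1:NH0

Derivation:
Op 1: best P0=NH3 P1=-
Op 2: best P0=NH3 P1=-
Op 3: best P0=NH1 P1=-
Op 4: best P0=NH1 P1=NH1
Op 5: best P0=NH1 P1=NH0
Op 6: best P0=NH0 P1=NH0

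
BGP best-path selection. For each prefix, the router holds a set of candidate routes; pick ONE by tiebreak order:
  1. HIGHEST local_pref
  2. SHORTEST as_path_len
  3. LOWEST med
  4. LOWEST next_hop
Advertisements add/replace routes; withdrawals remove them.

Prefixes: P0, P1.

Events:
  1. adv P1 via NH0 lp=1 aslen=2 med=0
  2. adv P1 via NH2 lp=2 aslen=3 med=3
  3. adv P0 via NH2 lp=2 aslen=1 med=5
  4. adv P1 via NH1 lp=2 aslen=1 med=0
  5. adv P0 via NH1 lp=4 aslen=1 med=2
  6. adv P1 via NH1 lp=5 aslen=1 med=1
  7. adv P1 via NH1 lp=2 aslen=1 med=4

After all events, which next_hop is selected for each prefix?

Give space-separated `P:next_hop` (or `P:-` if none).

Op 1: best P0=- P1=NH0
Op 2: best P0=- P1=NH2
Op 3: best P0=NH2 P1=NH2
Op 4: best P0=NH2 P1=NH1
Op 5: best P0=NH1 P1=NH1
Op 6: best P0=NH1 P1=NH1
Op 7: best P0=NH1 P1=NH1

Answer: P0:NH1 P1:NH1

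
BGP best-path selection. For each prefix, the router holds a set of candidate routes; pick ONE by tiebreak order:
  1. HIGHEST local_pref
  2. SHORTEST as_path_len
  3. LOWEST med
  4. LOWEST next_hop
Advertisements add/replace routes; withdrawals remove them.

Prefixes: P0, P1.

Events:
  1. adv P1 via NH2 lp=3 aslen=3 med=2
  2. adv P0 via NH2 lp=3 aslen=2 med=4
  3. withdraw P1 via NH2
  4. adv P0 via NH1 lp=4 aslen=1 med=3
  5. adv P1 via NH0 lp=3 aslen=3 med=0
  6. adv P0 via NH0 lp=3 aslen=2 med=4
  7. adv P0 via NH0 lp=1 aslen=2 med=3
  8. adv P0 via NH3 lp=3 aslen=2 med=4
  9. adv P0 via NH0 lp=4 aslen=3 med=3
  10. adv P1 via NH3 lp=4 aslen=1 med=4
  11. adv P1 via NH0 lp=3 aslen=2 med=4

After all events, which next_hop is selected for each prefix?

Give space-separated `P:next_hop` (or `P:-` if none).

Answer: P0:NH1 P1:NH3

Derivation:
Op 1: best P0=- P1=NH2
Op 2: best P0=NH2 P1=NH2
Op 3: best P0=NH2 P1=-
Op 4: best P0=NH1 P1=-
Op 5: best P0=NH1 P1=NH0
Op 6: best P0=NH1 P1=NH0
Op 7: best P0=NH1 P1=NH0
Op 8: best P0=NH1 P1=NH0
Op 9: best P0=NH1 P1=NH0
Op 10: best P0=NH1 P1=NH3
Op 11: best P0=NH1 P1=NH3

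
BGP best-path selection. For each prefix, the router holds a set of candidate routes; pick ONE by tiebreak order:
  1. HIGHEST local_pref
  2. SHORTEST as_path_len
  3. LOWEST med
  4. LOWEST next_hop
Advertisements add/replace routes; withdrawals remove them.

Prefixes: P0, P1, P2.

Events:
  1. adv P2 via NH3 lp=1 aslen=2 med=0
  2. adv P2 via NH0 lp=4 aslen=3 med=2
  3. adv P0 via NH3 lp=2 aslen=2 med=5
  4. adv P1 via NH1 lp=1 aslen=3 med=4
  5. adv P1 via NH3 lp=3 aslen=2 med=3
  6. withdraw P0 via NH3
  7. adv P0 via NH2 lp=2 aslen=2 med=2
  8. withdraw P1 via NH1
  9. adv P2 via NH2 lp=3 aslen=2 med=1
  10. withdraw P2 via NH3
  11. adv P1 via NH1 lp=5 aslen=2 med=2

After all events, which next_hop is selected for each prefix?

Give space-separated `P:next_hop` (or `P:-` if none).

Op 1: best P0=- P1=- P2=NH3
Op 2: best P0=- P1=- P2=NH0
Op 3: best P0=NH3 P1=- P2=NH0
Op 4: best P0=NH3 P1=NH1 P2=NH0
Op 5: best P0=NH3 P1=NH3 P2=NH0
Op 6: best P0=- P1=NH3 P2=NH0
Op 7: best P0=NH2 P1=NH3 P2=NH0
Op 8: best P0=NH2 P1=NH3 P2=NH0
Op 9: best P0=NH2 P1=NH3 P2=NH0
Op 10: best P0=NH2 P1=NH3 P2=NH0
Op 11: best P0=NH2 P1=NH1 P2=NH0

Answer: P0:NH2 P1:NH1 P2:NH0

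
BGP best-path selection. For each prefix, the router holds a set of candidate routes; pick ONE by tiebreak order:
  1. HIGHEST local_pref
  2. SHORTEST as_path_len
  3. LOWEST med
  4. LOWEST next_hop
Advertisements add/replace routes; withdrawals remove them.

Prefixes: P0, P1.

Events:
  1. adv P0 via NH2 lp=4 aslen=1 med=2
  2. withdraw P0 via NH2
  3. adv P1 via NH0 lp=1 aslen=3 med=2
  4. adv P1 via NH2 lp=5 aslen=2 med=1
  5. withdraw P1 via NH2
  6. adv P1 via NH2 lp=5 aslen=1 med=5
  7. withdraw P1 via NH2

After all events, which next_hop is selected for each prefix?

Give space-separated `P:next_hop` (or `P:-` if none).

Op 1: best P0=NH2 P1=-
Op 2: best P0=- P1=-
Op 3: best P0=- P1=NH0
Op 4: best P0=- P1=NH2
Op 5: best P0=- P1=NH0
Op 6: best P0=- P1=NH2
Op 7: best P0=- P1=NH0

Answer: P0:- P1:NH0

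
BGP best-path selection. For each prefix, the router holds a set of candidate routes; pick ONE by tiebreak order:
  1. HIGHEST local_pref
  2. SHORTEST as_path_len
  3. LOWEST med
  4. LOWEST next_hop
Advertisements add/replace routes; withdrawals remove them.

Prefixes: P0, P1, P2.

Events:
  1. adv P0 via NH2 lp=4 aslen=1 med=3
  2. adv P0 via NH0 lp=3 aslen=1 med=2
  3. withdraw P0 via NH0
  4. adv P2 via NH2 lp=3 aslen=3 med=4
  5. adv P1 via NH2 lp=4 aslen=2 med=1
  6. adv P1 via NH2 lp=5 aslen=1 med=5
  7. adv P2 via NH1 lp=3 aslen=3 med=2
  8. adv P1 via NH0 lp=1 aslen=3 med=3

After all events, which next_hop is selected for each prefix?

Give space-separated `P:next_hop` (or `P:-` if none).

Op 1: best P0=NH2 P1=- P2=-
Op 2: best P0=NH2 P1=- P2=-
Op 3: best P0=NH2 P1=- P2=-
Op 4: best P0=NH2 P1=- P2=NH2
Op 5: best P0=NH2 P1=NH2 P2=NH2
Op 6: best P0=NH2 P1=NH2 P2=NH2
Op 7: best P0=NH2 P1=NH2 P2=NH1
Op 8: best P0=NH2 P1=NH2 P2=NH1

Answer: P0:NH2 P1:NH2 P2:NH1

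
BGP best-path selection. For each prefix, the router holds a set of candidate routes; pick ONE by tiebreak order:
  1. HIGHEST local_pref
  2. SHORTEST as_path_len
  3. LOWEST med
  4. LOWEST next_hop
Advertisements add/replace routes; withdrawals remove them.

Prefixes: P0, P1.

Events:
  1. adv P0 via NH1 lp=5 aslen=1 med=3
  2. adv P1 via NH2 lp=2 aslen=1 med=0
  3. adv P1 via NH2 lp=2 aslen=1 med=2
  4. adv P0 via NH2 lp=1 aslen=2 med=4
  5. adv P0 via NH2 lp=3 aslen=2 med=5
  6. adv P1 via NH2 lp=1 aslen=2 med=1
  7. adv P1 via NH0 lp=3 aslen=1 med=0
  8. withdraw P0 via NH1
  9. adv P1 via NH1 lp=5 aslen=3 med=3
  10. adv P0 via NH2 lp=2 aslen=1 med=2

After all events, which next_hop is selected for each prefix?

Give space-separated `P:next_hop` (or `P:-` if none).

Answer: P0:NH2 P1:NH1

Derivation:
Op 1: best P0=NH1 P1=-
Op 2: best P0=NH1 P1=NH2
Op 3: best P0=NH1 P1=NH2
Op 4: best P0=NH1 P1=NH2
Op 5: best P0=NH1 P1=NH2
Op 6: best P0=NH1 P1=NH2
Op 7: best P0=NH1 P1=NH0
Op 8: best P0=NH2 P1=NH0
Op 9: best P0=NH2 P1=NH1
Op 10: best P0=NH2 P1=NH1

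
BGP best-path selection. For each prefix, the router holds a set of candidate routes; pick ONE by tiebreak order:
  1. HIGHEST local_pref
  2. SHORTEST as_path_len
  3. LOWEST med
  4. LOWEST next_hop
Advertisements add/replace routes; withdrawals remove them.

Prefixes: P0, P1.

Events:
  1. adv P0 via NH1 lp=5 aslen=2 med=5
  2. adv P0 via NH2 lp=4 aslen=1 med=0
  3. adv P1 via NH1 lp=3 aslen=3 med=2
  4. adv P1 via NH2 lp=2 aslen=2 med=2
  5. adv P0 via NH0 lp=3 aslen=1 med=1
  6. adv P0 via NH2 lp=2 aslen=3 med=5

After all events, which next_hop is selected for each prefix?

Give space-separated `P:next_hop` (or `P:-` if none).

Answer: P0:NH1 P1:NH1

Derivation:
Op 1: best P0=NH1 P1=-
Op 2: best P0=NH1 P1=-
Op 3: best P0=NH1 P1=NH1
Op 4: best P0=NH1 P1=NH1
Op 5: best P0=NH1 P1=NH1
Op 6: best P0=NH1 P1=NH1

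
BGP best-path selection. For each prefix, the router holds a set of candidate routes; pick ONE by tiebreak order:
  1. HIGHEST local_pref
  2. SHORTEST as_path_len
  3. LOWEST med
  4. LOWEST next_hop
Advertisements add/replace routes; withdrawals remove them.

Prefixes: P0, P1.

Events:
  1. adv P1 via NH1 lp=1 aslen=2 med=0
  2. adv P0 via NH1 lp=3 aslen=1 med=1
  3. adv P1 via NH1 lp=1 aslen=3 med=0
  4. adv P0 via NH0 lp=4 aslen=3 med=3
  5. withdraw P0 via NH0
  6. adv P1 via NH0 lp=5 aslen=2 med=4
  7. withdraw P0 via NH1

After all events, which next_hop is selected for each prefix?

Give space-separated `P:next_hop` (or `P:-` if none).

Answer: P0:- P1:NH0

Derivation:
Op 1: best P0=- P1=NH1
Op 2: best P0=NH1 P1=NH1
Op 3: best P0=NH1 P1=NH1
Op 4: best P0=NH0 P1=NH1
Op 5: best P0=NH1 P1=NH1
Op 6: best P0=NH1 P1=NH0
Op 7: best P0=- P1=NH0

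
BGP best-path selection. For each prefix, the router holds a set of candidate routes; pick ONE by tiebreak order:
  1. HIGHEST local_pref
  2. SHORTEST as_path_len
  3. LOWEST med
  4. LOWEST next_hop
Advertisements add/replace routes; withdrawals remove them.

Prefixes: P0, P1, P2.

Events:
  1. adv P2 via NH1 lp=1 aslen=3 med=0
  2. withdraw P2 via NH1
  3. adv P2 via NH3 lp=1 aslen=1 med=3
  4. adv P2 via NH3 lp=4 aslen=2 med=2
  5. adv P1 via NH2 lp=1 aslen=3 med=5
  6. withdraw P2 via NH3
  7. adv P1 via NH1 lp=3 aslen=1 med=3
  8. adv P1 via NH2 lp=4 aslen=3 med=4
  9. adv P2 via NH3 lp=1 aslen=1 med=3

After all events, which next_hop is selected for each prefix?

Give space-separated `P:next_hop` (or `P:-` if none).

Op 1: best P0=- P1=- P2=NH1
Op 2: best P0=- P1=- P2=-
Op 3: best P0=- P1=- P2=NH3
Op 4: best P0=- P1=- P2=NH3
Op 5: best P0=- P1=NH2 P2=NH3
Op 6: best P0=- P1=NH2 P2=-
Op 7: best P0=- P1=NH1 P2=-
Op 8: best P0=- P1=NH2 P2=-
Op 9: best P0=- P1=NH2 P2=NH3

Answer: P0:- P1:NH2 P2:NH3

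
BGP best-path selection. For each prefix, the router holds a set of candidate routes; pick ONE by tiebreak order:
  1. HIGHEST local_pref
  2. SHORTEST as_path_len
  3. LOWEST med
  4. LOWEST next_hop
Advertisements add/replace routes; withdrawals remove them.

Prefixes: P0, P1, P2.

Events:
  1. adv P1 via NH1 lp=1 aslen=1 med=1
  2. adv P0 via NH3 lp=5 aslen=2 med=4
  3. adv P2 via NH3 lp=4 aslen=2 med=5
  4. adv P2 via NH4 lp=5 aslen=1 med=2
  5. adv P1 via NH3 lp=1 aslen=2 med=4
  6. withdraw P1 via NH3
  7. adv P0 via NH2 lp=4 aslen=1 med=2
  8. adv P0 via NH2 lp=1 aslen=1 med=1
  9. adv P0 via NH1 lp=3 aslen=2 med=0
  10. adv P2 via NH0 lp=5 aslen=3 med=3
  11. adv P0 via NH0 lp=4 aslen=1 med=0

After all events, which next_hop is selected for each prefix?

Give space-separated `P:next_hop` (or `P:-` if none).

Op 1: best P0=- P1=NH1 P2=-
Op 2: best P0=NH3 P1=NH1 P2=-
Op 3: best P0=NH3 P1=NH1 P2=NH3
Op 4: best P0=NH3 P1=NH1 P2=NH4
Op 5: best P0=NH3 P1=NH1 P2=NH4
Op 6: best P0=NH3 P1=NH1 P2=NH4
Op 7: best P0=NH3 P1=NH1 P2=NH4
Op 8: best P0=NH3 P1=NH1 P2=NH4
Op 9: best P0=NH3 P1=NH1 P2=NH4
Op 10: best P0=NH3 P1=NH1 P2=NH4
Op 11: best P0=NH3 P1=NH1 P2=NH4

Answer: P0:NH3 P1:NH1 P2:NH4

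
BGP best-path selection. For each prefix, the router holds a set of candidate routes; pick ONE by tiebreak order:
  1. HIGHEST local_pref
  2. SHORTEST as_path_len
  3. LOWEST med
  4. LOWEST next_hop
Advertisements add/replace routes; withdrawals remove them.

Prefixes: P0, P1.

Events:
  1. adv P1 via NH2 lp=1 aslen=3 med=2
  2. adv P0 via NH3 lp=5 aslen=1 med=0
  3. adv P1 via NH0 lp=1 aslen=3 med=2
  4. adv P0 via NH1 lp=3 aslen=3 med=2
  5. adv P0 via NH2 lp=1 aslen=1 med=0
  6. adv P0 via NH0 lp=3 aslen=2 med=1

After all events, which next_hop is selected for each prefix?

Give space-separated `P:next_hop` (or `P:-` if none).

Op 1: best P0=- P1=NH2
Op 2: best P0=NH3 P1=NH2
Op 3: best P0=NH3 P1=NH0
Op 4: best P0=NH3 P1=NH0
Op 5: best P0=NH3 P1=NH0
Op 6: best P0=NH3 P1=NH0

Answer: P0:NH3 P1:NH0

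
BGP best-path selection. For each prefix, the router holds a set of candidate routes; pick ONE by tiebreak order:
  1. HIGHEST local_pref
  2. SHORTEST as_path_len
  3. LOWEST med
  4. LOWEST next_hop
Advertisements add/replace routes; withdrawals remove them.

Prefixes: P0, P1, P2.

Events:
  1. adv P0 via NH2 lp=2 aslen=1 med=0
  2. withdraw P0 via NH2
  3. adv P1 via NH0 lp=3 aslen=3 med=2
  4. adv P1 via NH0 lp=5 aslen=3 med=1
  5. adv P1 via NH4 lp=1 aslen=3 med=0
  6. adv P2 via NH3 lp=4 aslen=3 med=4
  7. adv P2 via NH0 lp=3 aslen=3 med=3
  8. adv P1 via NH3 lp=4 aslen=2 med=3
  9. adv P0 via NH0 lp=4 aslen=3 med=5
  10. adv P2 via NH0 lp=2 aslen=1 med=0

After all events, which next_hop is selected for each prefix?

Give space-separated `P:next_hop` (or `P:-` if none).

Op 1: best P0=NH2 P1=- P2=-
Op 2: best P0=- P1=- P2=-
Op 3: best P0=- P1=NH0 P2=-
Op 4: best P0=- P1=NH0 P2=-
Op 5: best P0=- P1=NH0 P2=-
Op 6: best P0=- P1=NH0 P2=NH3
Op 7: best P0=- P1=NH0 P2=NH3
Op 8: best P0=- P1=NH0 P2=NH3
Op 9: best P0=NH0 P1=NH0 P2=NH3
Op 10: best P0=NH0 P1=NH0 P2=NH3

Answer: P0:NH0 P1:NH0 P2:NH3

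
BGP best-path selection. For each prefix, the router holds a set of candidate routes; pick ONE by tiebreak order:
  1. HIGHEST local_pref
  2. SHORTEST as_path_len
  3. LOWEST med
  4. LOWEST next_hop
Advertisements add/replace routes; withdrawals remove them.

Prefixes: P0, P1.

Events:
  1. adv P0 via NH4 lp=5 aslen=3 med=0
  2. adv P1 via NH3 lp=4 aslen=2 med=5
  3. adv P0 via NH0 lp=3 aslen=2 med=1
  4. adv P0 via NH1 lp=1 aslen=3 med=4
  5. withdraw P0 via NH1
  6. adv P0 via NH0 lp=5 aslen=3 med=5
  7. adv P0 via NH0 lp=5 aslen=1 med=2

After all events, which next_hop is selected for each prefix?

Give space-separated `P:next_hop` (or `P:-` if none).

Answer: P0:NH0 P1:NH3

Derivation:
Op 1: best P0=NH4 P1=-
Op 2: best P0=NH4 P1=NH3
Op 3: best P0=NH4 P1=NH3
Op 4: best P0=NH4 P1=NH3
Op 5: best P0=NH4 P1=NH3
Op 6: best P0=NH4 P1=NH3
Op 7: best P0=NH0 P1=NH3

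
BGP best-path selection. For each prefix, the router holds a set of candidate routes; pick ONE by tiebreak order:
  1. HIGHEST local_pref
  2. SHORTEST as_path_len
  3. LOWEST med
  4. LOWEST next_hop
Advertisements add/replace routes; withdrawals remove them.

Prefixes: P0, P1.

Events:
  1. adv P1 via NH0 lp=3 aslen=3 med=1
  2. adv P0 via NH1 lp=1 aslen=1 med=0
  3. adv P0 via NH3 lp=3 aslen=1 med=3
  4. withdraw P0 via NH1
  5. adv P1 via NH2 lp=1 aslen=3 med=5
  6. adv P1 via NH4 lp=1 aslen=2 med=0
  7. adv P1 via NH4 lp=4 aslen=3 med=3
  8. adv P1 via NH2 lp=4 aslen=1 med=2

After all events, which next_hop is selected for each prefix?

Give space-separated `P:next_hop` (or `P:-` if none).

Op 1: best P0=- P1=NH0
Op 2: best P0=NH1 P1=NH0
Op 3: best P0=NH3 P1=NH0
Op 4: best P0=NH3 P1=NH0
Op 5: best P0=NH3 P1=NH0
Op 6: best P0=NH3 P1=NH0
Op 7: best P0=NH3 P1=NH4
Op 8: best P0=NH3 P1=NH2

Answer: P0:NH3 P1:NH2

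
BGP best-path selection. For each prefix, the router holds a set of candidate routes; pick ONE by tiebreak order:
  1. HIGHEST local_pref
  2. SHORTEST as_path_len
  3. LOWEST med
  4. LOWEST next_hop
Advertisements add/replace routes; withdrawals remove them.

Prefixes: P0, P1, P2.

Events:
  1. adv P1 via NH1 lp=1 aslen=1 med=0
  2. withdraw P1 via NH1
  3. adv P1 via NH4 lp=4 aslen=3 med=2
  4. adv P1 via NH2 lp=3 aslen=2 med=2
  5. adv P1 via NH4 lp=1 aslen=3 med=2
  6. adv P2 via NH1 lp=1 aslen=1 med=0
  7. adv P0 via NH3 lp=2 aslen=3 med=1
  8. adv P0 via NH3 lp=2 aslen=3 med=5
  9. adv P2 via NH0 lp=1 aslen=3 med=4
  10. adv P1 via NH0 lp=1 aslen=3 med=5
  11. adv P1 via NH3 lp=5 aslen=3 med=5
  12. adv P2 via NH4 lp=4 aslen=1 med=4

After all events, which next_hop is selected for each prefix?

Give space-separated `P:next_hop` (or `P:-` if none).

Op 1: best P0=- P1=NH1 P2=-
Op 2: best P0=- P1=- P2=-
Op 3: best P0=- P1=NH4 P2=-
Op 4: best P0=- P1=NH4 P2=-
Op 5: best P0=- P1=NH2 P2=-
Op 6: best P0=- P1=NH2 P2=NH1
Op 7: best P0=NH3 P1=NH2 P2=NH1
Op 8: best P0=NH3 P1=NH2 P2=NH1
Op 9: best P0=NH3 P1=NH2 P2=NH1
Op 10: best P0=NH3 P1=NH2 P2=NH1
Op 11: best P0=NH3 P1=NH3 P2=NH1
Op 12: best P0=NH3 P1=NH3 P2=NH4

Answer: P0:NH3 P1:NH3 P2:NH4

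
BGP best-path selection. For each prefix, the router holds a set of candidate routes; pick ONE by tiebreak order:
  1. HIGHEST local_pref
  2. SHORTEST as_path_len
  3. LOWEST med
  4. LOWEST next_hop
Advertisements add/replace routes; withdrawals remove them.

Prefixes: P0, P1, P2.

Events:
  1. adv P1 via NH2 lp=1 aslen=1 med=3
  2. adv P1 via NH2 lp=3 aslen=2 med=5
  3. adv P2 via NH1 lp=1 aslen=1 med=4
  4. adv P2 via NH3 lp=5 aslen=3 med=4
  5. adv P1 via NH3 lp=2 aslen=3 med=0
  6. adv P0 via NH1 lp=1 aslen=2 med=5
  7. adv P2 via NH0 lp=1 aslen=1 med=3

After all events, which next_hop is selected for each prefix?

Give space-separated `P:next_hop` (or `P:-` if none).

Answer: P0:NH1 P1:NH2 P2:NH3

Derivation:
Op 1: best P0=- P1=NH2 P2=-
Op 2: best P0=- P1=NH2 P2=-
Op 3: best P0=- P1=NH2 P2=NH1
Op 4: best P0=- P1=NH2 P2=NH3
Op 5: best P0=- P1=NH2 P2=NH3
Op 6: best P0=NH1 P1=NH2 P2=NH3
Op 7: best P0=NH1 P1=NH2 P2=NH3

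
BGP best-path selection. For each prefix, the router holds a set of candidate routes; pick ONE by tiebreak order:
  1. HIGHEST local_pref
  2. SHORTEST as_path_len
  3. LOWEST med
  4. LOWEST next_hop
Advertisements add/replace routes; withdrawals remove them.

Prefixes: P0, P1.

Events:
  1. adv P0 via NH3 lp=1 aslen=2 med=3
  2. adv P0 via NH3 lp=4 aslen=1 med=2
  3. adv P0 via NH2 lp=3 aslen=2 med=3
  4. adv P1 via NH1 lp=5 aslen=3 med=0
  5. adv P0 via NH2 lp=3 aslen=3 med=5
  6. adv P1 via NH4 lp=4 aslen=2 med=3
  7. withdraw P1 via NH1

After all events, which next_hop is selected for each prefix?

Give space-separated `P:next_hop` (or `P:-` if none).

Op 1: best P0=NH3 P1=-
Op 2: best P0=NH3 P1=-
Op 3: best P0=NH3 P1=-
Op 4: best P0=NH3 P1=NH1
Op 5: best P0=NH3 P1=NH1
Op 6: best P0=NH3 P1=NH1
Op 7: best P0=NH3 P1=NH4

Answer: P0:NH3 P1:NH4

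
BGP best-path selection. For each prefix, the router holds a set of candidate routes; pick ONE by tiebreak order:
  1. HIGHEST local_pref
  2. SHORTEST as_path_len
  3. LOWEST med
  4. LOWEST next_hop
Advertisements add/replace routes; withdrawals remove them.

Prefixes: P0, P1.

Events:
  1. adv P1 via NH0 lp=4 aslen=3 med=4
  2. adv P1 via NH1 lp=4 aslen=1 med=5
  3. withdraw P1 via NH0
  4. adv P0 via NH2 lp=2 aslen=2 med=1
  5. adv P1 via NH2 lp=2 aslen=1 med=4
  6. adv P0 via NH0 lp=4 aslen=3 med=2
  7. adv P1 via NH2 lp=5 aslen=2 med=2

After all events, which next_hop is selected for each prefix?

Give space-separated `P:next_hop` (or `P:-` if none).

Answer: P0:NH0 P1:NH2

Derivation:
Op 1: best P0=- P1=NH0
Op 2: best P0=- P1=NH1
Op 3: best P0=- P1=NH1
Op 4: best P0=NH2 P1=NH1
Op 5: best P0=NH2 P1=NH1
Op 6: best P0=NH0 P1=NH1
Op 7: best P0=NH0 P1=NH2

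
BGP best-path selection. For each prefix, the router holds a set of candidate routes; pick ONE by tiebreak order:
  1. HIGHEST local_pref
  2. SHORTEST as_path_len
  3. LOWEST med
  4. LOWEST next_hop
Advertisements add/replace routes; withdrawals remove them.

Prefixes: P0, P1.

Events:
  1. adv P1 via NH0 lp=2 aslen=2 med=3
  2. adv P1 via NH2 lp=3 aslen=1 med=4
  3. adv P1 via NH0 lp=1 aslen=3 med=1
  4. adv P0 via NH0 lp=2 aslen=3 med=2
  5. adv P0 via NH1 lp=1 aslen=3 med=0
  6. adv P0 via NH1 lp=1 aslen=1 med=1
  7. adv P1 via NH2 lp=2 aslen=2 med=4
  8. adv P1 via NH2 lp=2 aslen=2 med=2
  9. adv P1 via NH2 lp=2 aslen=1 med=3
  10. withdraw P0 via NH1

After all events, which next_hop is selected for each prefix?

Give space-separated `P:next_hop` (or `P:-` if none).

Op 1: best P0=- P1=NH0
Op 2: best P0=- P1=NH2
Op 3: best P0=- P1=NH2
Op 4: best P0=NH0 P1=NH2
Op 5: best P0=NH0 P1=NH2
Op 6: best P0=NH0 P1=NH2
Op 7: best P0=NH0 P1=NH2
Op 8: best P0=NH0 P1=NH2
Op 9: best P0=NH0 P1=NH2
Op 10: best P0=NH0 P1=NH2

Answer: P0:NH0 P1:NH2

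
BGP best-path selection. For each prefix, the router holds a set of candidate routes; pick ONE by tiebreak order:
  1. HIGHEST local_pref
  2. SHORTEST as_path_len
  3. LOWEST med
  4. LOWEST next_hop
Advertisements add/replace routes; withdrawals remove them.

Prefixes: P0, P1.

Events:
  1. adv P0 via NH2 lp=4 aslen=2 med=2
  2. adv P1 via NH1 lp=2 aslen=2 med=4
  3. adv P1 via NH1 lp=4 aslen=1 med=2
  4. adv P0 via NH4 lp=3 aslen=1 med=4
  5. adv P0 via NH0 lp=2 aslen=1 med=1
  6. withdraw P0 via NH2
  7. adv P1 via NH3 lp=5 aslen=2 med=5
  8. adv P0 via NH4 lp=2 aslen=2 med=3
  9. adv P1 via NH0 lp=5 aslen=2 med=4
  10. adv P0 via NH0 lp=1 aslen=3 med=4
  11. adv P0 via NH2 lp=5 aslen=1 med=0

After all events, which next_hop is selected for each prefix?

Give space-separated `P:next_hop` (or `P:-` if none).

Op 1: best P0=NH2 P1=-
Op 2: best P0=NH2 P1=NH1
Op 3: best P0=NH2 P1=NH1
Op 4: best P0=NH2 P1=NH1
Op 5: best P0=NH2 P1=NH1
Op 6: best P0=NH4 P1=NH1
Op 7: best P0=NH4 P1=NH3
Op 8: best P0=NH0 P1=NH3
Op 9: best P0=NH0 P1=NH0
Op 10: best P0=NH4 P1=NH0
Op 11: best P0=NH2 P1=NH0

Answer: P0:NH2 P1:NH0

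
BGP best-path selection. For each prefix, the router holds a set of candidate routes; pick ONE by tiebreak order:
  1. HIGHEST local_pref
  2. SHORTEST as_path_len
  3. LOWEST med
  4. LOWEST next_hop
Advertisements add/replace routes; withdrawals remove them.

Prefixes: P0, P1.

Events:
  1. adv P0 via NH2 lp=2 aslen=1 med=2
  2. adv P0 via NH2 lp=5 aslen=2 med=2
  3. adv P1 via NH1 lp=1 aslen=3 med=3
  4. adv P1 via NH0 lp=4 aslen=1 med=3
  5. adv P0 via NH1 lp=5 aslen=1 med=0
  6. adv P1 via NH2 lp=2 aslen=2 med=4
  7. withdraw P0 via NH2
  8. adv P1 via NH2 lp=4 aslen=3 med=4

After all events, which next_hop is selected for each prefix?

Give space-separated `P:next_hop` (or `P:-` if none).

Op 1: best P0=NH2 P1=-
Op 2: best P0=NH2 P1=-
Op 3: best P0=NH2 P1=NH1
Op 4: best P0=NH2 P1=NH0
Op 5: best P0=NH1 P1=NH0
Op 6: best P0=NH1 P1=NH0
Op 7: best P0=NH1 P1=NH0
Op 8: best P0=NH1 P1=NH0

Answer: P0:NH1 P1:NH0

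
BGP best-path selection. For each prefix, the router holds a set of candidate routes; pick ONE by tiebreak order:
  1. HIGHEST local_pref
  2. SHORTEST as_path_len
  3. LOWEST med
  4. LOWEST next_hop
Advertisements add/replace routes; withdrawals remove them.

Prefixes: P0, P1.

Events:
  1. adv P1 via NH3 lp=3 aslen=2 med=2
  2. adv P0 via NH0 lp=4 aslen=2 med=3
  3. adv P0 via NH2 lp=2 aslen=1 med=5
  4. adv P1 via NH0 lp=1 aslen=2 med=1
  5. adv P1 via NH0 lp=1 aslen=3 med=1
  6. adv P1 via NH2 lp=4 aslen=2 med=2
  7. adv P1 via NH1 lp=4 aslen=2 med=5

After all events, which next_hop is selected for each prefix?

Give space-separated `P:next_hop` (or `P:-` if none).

Op 1: best P0=- P1=NH3
Op 2: best P0=NH0 P1=NH3
Op 3: best P0=NH0 P1=NH3
Op 4: best P0=NH0 P1=NH3
Op 5: best P0=NH0 P1=NH3
Op 6: best P0=NH0 P1=NH2
Op 7: best P0=NH0 P1=NH2

Answer: P0:NH0 P1:NH2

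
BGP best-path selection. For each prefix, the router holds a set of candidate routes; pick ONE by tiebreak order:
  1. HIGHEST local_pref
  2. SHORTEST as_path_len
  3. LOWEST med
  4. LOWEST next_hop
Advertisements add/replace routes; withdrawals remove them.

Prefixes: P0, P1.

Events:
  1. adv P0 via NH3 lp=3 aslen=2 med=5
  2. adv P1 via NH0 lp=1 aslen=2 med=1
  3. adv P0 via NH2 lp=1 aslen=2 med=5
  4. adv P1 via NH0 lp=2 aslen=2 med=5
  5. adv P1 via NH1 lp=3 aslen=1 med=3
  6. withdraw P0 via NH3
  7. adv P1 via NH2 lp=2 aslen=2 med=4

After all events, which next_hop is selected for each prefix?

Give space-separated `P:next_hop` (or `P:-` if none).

Op 1: best P0=NH3 P1=-
Op 2: best P0=NH3 P1=NH0
Op 3: best P0=NH3 P1=NH0
Op 4: best P0=NH3 P1=NH0
Op 5: best P0=NH3 P1=NH1
Op 6: best P0=NH2 P1=NH1
Op 7: best P0=NH2 P1=NH1

Answer: P0:NH2 P1:NH1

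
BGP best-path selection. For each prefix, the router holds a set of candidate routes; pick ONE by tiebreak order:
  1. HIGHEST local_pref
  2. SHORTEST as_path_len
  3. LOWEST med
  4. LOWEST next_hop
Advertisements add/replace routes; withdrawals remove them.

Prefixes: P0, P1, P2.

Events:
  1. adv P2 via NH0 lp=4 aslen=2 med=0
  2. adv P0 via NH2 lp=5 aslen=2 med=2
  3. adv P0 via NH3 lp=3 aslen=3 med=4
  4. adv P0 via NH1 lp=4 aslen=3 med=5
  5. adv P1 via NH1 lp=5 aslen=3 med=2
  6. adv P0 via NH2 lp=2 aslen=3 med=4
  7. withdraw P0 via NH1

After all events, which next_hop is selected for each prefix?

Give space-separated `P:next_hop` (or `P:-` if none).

Answer: P0:NH3 P1:NH1 P2:NH0

Derivation:
Op 1: best P0=- P1=- P2=NH0
Op 2: best P0=NH2 P1=- P2=NH0
Op 3: best P0=NH2 P1=- P2=NH0
Op 4: best P0=NH2 P1=- P2=NH0
Op 5: best P0=NH2 P1=NH1 P2=NH0
Op 6: best P0=NH1 P1=NH1 P2=NH0
Op 7: best P0=NH3 P1=NH1 P2=NH0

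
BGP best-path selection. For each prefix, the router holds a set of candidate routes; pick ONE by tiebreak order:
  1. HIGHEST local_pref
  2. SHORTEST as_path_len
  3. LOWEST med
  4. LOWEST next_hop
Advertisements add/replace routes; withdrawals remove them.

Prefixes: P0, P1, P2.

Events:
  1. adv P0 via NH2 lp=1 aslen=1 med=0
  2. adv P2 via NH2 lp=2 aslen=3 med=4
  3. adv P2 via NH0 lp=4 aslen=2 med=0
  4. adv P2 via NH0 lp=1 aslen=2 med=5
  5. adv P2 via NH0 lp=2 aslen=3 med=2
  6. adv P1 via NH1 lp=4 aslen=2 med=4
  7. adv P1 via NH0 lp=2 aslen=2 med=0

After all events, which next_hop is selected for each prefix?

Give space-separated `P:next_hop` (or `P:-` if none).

Op 1: best P0=NH2 P1=- P2=-
Op 2: best P0=NH2 P1=- P2=NH2
Op 3: best P0=NH2 P1=- P2=NH0
Op 4: best P0=NH2 P1=- P2=NH2
Op 5: best P0=NH2 P1=- P2=NH0
Op 6: best P0=NH2 P1=NH1 P2=NH0
Op 7: best P0=NH2 P1=NH1 P2=NH0

Answer: P0:NH2 P1:NH1 P2:NH0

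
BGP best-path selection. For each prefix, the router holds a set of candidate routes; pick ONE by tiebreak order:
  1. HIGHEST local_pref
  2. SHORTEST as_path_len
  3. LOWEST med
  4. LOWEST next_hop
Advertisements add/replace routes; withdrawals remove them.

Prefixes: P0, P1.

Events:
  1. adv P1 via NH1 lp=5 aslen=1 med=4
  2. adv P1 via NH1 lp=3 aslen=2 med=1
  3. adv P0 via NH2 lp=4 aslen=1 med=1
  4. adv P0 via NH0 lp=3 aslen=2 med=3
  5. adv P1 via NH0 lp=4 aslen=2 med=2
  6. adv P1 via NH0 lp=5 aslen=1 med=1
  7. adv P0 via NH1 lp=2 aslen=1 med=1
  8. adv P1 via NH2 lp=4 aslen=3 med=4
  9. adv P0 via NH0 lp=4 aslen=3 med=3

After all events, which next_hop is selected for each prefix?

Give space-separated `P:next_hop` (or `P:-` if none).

Answer: P0:NH2 P1:NH0

Derivation:
Op 1: best P0=- P1=NH1
Op 2: best P0=- P1=NH1
Op 3: best P0=NH2 P1=NH1
Op 4: best P0=NH2 P1=NH1
Op 5: best P0=NH2 P1=NH0
Op 6: best P0=NH2 P1=NH0
Op 7: best P0=NH2 P1=NH0
Op 8: best P0=NH2 P1=NH0
Op 9: best P0=NH2 P1=NH0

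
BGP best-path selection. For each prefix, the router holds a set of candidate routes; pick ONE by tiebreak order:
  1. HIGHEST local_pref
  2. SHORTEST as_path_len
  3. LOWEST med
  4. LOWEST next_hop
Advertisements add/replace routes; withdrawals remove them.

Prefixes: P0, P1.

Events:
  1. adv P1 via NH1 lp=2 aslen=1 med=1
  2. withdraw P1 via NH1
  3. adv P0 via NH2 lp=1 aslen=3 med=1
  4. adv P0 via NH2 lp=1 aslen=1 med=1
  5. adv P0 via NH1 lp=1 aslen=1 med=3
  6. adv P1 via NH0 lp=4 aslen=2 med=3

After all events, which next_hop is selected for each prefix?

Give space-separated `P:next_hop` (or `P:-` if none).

Answer: P0:NH2 P1:NH0

Derivation:
Op 1: best P0=- P1=NH1
Op 2: best P0=- P1=-
Op 3: best P0=NH2 P1=-
Op 4: best P0=NH2 P1=-
Op 5: best P0=NH2 P1=-
Op 6: best P0=NH2 P1=NH0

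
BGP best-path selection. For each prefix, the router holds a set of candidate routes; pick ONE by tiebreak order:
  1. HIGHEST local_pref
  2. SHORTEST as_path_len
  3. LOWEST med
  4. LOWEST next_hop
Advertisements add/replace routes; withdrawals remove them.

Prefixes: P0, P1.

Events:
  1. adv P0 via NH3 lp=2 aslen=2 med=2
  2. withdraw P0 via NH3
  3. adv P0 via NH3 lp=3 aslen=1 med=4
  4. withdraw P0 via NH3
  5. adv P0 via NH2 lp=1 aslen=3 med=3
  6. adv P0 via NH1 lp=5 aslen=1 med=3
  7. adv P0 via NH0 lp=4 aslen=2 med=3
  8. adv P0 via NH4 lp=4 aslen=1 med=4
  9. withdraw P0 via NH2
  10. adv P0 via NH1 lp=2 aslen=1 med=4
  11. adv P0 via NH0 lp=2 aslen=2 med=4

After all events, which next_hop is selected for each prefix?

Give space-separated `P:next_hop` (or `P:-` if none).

Op 1: best P0=NH3 P1=-
Op 2: best P0=- P1=-
Op 3: best P0=NH3 P1=-
Op 4: best P0=- P1=-
Op 5: best P0=NH2 P1=-
Op 6: best P0=NH1 P1=-
Op 7: best P0=NH1 P1=-
Op 8: best P0=NH1 P1=-
Op 9: best P0=NH1 P1=-
Op 10: best P0=NH4 P1=-
Op 11: best P0=NH4 P1=-

Answer: P0:NH4 P1:-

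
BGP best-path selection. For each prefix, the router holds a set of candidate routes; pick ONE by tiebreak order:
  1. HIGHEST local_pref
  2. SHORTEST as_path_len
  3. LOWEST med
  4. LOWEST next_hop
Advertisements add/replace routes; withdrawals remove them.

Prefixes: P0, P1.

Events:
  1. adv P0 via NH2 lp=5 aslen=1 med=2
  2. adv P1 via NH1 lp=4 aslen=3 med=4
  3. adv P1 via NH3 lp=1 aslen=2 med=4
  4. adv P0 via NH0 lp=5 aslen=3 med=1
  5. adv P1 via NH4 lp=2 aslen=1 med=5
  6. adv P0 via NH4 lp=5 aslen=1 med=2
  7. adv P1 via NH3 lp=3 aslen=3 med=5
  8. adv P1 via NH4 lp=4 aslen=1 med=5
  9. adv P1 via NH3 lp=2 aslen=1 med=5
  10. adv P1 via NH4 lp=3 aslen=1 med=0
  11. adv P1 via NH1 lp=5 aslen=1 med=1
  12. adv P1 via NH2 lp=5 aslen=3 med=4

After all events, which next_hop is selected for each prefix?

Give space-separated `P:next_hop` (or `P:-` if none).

Op 1: best P0=NH2 P1=-
Op 2: best P0=NH2 P1=NH1
Op 3: best P0=NH2 P1=NH1
Op 4: best P0=NH2 P1=NH1
Op 5: best P0=NH2 P1=NH1
Op 6: best P0=NH2 P1=NH1
Op 7: best P0=NH2 P1=NH1
Op 8: best P0=NH2 P1=NH4
Op 9: best P0=NH2 P1=NH4
Op 10: best P0=NH2 P1=NH1
Op 11: best P0=NH2 P1=NH1
Op 12: best P0=NH2 P1=NH1

Answer: P0:NH2 P1:NH1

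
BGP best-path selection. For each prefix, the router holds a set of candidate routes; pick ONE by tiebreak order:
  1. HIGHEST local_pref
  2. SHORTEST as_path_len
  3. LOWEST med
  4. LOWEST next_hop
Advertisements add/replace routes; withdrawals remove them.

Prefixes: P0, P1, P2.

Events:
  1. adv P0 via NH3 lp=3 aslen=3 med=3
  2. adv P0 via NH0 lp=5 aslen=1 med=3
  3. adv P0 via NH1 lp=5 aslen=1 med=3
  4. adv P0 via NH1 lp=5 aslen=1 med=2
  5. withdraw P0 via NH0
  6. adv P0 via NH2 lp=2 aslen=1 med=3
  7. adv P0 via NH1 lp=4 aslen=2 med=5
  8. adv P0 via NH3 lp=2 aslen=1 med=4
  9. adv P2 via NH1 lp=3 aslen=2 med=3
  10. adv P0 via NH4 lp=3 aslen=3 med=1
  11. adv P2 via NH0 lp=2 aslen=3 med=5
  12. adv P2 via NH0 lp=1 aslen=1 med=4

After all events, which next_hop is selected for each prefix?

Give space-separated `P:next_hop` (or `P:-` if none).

Op 1: best P0=NH3 P1=- P2=-
Op 2: best P0=NH0 P1=- P2=-
Op 3: best P0=NH0 P1=- P2=-
Op 4: best P0=NH1 P1=- P2=-
Op 5: best P0=NH1 P1=- P2=-
Op 6: best P0=NH1 P1=- P2=-
Op 7: best P0=NH1 P1=- P2=-
Op 8: best P0=NH1 P1=- P2=-
Op 9: best P0=NH1 P1=- P2=NH1
Op 10: best P0=NH1 P1=- P2=NH1
Op 11: best P0=NH1 P1=- P2=NH1
Op 12: best P0=NH1 P1=- P2=NH1

Answer: P0:NH1 P1:- P2:NH1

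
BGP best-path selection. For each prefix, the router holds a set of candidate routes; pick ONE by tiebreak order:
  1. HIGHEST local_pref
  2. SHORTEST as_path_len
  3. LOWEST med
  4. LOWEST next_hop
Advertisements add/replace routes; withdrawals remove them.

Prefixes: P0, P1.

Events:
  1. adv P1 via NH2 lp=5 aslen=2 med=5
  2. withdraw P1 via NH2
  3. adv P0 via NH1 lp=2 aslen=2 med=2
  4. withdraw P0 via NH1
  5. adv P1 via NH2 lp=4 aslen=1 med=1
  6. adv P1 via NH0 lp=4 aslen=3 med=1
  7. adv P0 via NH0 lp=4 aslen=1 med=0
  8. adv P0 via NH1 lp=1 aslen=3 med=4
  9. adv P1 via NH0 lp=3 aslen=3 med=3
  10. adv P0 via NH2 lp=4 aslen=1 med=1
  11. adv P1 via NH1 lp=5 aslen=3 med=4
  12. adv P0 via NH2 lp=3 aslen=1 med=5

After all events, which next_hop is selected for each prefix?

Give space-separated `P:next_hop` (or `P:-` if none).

Answer: P0:NH0 P1:NH1

Derivation:
Op 1: best P0=- P1=NH2
Op 2: best P0=- P1=-
Op 3: best P0=NH1 P1=-
Op 4: best P0=- P1=-
Op 5: best P0=- P1=NH2
Op 6: best P0=- P1=NH2
Op 7: best P0=NH0 P1=NH2
Op 8: best P0=NH0 P1=NH2
Op 9: best P0=NH0 P1=NH2
Op 10: best P0=NH0 P1=NH2
Op 11: best P0=NH0 P1=NH1
Op 12: best P0=NH0 P1=NH1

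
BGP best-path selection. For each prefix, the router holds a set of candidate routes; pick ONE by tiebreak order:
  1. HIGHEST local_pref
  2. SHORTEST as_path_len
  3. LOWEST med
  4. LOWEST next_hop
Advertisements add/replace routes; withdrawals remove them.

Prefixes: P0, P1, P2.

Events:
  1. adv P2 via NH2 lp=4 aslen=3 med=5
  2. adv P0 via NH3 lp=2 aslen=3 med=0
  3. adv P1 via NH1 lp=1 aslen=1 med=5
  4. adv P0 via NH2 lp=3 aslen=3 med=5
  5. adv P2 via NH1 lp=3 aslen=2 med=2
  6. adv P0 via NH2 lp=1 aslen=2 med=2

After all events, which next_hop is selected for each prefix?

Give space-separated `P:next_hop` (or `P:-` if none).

Op 1: best P0=- P1=- P2=NH2
Op 2: best P0=NH3 P1=- P2=NH2
Op 3: best P0=NH3 P1=NH1 P2=NH2
Op 4: best P0=NH2 P1=NH1 P2=NH2
Op 5: best P0=NH2 P1=NH1 P2=NH2
Op 6: best P0=NH3 P1=NH1 P2=NH2

Answer: P0:NH3 P1:NH1 P2:NH2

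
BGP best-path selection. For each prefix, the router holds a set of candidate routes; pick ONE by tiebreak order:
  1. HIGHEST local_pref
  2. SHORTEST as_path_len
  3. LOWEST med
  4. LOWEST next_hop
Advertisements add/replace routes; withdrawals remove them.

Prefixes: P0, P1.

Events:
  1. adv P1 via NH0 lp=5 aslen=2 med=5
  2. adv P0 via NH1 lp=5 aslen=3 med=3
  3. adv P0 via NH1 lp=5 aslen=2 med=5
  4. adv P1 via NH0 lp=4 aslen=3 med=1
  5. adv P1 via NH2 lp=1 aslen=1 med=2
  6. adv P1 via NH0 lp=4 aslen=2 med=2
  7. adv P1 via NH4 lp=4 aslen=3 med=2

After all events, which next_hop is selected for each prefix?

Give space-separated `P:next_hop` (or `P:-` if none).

Op 1: best P0=- P1=NH0
Op 2: best P0=NH1 P1=NH0
Op 3: best P0=NH1 P1=NH0
Op 4: best P0=NH1 P1=NH0
Op 5: best P0=NH1 P1=NH0
Op 6: best P0=NH1 P1=NH0
Op 7: best P0=NH1 P1=NH0

Answer: P0:NH1 P1:NH0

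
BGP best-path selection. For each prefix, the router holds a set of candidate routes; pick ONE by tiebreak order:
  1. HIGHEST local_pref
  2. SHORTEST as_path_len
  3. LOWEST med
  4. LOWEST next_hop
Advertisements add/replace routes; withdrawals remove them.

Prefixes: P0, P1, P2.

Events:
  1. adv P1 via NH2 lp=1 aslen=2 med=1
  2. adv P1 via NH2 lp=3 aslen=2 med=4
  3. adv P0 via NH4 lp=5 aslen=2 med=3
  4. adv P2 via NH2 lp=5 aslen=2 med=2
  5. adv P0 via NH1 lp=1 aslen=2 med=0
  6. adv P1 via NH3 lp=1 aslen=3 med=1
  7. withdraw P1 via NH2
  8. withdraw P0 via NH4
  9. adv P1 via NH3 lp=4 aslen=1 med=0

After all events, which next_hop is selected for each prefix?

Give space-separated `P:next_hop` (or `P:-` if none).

Answer: P0:NH1 P1:NH3 P2:NH2

Derivation:
Op 1: best P0=- P1=NH2 P2=-
Op 2: best P0=- P1=NH2 P2=-
Op 3: best P0=NH4 P1=NH2 P2=-
Op 4: best P0=NH4 P1=NH2 P2=NH2
Op 5: best P0=NH4 P1=NH2 P2=NH2
Op 6: best P0=NH4 P1=NH2 P2=NH2
Op 7: best P0=NH4 P1=NH3 P2=NH2
Op 8: best P0=NH1 P1=NH3 P2=NH2
Op 9: best P0=NH1 P1=NH3 P2=NH2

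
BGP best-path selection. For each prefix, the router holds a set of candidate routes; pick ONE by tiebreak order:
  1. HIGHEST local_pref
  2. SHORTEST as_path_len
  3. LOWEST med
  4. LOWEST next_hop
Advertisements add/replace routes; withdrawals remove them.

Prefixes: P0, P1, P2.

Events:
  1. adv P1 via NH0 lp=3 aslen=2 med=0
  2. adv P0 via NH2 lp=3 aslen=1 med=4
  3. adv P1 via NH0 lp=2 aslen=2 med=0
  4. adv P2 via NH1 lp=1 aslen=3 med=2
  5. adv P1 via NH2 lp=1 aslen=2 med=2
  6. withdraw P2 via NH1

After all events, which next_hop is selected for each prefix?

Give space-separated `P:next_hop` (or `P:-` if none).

Answer: P0:NH2 P1:NH0 P2:-

Derivation:
Op 1: best P0=- P1=NH0 P2=-
Op 2: best P0=NH2 P1=NH0 P2=-
Op 3: best P0=NH2 P1=NH0 P2=-
Op 4: best P0=NH2 P1=NH0 P2=NH1
Op 5: best P0=NH2 P1=NH0 P2=NH1
Op 6: best P0=NH2 P1=NH0 P2=-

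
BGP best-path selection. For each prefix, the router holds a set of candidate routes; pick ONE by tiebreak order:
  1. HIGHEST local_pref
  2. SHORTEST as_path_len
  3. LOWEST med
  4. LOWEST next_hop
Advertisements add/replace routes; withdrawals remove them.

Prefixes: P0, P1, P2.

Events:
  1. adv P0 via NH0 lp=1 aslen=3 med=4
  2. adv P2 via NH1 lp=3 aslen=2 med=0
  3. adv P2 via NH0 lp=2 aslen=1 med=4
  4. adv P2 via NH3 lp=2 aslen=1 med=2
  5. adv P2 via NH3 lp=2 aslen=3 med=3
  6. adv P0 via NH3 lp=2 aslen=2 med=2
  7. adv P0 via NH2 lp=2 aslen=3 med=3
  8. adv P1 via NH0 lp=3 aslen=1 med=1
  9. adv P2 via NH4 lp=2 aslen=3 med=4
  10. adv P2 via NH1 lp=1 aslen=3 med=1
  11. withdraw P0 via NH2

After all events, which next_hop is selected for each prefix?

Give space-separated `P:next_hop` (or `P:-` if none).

Answer: P0:NH3 P1:NH0 P2:NH0

Derivation:
Op 1: best P0=NH0 P1=- P2=-
Op 2: best P0=NH0 P1=- P2=NH1
Op 3: best P0=NH0 P1=- P2=NH1
Op 4: best P0=NH0 P1=- P2=NH1
Op 5: best P0=NH0 P1=- P2=NH1
Op 6: best P0=NH3 P1=- P2=NH1
Op 7: best P0=NH3 P1=- P2=NH1
Op 8: best P0=NH3 P1=NH0 P2=NH1
Op 9: best P0=NH3 P1=NH0 P2=NH1
Op 10: best P0=NH3 P1=NH0 P2=NH0
Op 11: best P0=NH3 P1=NH0 P2=NH0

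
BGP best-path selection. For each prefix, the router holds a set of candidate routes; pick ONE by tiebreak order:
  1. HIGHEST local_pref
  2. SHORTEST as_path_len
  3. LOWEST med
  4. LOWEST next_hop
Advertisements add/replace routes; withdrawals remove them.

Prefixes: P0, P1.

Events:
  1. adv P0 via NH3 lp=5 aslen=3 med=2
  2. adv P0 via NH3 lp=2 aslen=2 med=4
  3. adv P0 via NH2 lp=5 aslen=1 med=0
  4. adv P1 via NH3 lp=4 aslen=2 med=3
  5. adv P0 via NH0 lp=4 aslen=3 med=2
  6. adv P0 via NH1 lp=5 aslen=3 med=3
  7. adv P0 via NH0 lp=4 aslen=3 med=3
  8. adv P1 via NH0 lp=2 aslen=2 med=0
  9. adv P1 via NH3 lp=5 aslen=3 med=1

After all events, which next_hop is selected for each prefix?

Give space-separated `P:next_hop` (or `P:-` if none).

Answer: P0:NH2 P1:NH3

Derivation:
Op 1: best P0=NH3 P1=-
Op 2: best P0=NH3 P1=-
Op 3: best P0=NH2 P1=-
Op 4: best P0=NH2 P1=NH3
Op 5: best P0=NH2 P1=NH3
Op 6: best P0=NH2 P1=NH3
Op 7: best P0=NH2 P1=NH3
Op 8: best P0=NH2 P1=NH3
Op 9: best P0=NH2 P1=NH3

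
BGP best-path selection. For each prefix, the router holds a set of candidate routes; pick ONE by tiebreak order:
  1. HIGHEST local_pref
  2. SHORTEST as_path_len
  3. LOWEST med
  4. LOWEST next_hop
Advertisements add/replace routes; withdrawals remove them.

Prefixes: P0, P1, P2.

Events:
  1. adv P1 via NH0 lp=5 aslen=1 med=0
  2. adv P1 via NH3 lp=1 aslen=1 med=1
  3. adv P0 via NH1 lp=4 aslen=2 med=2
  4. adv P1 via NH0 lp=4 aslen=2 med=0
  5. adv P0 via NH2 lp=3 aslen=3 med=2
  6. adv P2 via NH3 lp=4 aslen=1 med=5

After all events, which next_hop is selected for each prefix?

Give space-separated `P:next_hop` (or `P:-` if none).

Answer: P0:NH1 P1:NH0 P2:NH3

Derivation:
Op 1: best P0=- P1=NH0 P2=-
Op 2: best P0=- P1=NH0 P2=-
Op 3: best P0=NH1 P1=NH0 P2=-
Op 4: best P0=NH1 P1=NH0 P2=-
Op 5: best P0=NH1 P1=NH0 P2=-
Op 6: best P0=NH1 P1=NH0 P2=NH3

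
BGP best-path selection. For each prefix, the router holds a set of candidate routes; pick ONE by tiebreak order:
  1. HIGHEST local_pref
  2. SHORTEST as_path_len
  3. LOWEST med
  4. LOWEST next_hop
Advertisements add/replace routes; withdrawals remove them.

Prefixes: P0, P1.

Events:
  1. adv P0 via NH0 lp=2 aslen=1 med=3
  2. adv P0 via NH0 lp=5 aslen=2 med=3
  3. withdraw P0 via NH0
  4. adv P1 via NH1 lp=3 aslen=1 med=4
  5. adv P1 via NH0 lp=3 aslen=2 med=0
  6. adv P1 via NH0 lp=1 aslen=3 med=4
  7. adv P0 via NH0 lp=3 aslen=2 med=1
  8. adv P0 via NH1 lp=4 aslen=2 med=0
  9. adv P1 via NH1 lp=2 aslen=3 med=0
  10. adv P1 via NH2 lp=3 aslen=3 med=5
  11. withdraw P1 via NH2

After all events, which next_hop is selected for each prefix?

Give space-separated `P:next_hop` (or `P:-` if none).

Answer: P0:NH1 P1:NH1

Derivation:
Op 1: best P0=NH0 P1=-
Op 2: best P0=NH0 P1=-
Op 3: best P0=- P1=-
Op 4: best P0=- P1=NH1
Op 5: best P0=- P1=NH1
Op 6: best P0=- P1=NH1
Op 7: best P0=NH0 P1=NH1
Op 8: best P0=NH1 P1=NH1
Op 9: best P0=NH1 P1=NH1
Op 10: best P0=NH1 P1=NH2
Op 11: best P0=NH1 P1=NH1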